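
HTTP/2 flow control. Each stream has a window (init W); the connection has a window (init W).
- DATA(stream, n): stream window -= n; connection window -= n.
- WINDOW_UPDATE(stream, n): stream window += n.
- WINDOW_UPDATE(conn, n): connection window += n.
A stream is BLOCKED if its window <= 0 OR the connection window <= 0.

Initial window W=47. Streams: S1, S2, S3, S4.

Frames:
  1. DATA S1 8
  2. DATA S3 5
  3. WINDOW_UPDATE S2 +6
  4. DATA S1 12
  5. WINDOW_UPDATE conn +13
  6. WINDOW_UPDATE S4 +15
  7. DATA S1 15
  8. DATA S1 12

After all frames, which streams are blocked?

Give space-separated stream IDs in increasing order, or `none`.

Answer: S1

Derivation:
Op 1: conn=39 S1=39 S2=47 S3=47 S4=47 blocked=[]
Op 2: conn=34 S1=39 S2=47 S3=42 S4=47 blocked=[]
Op 3: conn=34 S1=39 S2=53 S3=42 S4=47 blocked=[]
Op 4: conn=22 S1=27 S2=53 S3=42 S4=47 blocked=[]
Op 5: conn=35 S1=27 S2=53 S3=42 S4=47 blocked=[]
Op 6: conn=35 S1=27 S2=53 S3=42 S4=62 blocked=[]
Op 7: conn=20 S1=12 S2=53 S3=42 S4=62 blocked=[]
Op 8: conn=8 S1=0 S2=53 S3=42 S4=62 blocked=[1]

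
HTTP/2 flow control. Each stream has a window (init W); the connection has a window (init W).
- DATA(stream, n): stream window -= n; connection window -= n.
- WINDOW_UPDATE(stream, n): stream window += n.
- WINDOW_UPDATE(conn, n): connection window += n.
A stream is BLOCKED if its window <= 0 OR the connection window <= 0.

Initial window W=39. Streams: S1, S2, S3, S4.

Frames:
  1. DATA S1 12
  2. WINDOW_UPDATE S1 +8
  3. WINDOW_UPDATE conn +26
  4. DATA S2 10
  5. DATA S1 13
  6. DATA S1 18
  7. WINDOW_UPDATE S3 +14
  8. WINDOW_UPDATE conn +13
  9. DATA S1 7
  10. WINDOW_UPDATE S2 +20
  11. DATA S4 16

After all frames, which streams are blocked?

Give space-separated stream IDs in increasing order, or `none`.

Answer: S1

Derivation:
Op 1: conn=27 S1=27 S2=39 S3=39 S4=39 blocked=[]
Op 2: conn=27 S1=35 S2=39 S3=39 S4=39 blocked=[]
Op 3: conn=53 S1=35 S2=39 S3=39 S4=39 blocked=[]
Op 4: conn=43 S1=35 S2=29 S3=39 S4=39 blocked=[]
Op 5: conn=30 S1=22 S2=29 S3=39 S4=39 blocked=[]
Op 6: conn=12 S1=4 S2=29 S3=39 S4=39 blocked=[]
Op 7: conn=12 S1=4 S2=29 S3=53 S4=39 blocked=[]
Op 8: conn=25 S1=4 S2=29 S3=53 S4=39 blocked=[]
Op 9: conn=18 S1=-3 S2=29 S3=53 S4=39 blocked=[1]
Op 10: conn=18 S1=-3 S2=49 S3=53 S4=39 blocked=[1]
Op 11: conn=2 S1=-3 S2=49 S3=53 S4=23 blocked=[1]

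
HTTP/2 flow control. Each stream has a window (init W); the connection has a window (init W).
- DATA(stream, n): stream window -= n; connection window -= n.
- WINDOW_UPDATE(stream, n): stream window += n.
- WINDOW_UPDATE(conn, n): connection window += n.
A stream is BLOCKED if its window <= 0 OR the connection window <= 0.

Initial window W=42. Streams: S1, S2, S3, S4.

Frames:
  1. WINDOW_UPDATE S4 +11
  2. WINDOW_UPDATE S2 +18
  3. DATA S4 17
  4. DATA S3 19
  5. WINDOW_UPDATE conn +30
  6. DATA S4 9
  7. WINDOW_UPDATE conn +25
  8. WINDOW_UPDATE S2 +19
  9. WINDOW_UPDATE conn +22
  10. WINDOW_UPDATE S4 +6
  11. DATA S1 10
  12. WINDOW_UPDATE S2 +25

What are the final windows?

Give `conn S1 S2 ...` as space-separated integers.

Answer: 64 32 104 23 33

Derivation:
Op 1: conn=42 S1=42 S2=42 S3=42 S4=53 blocked=[]
Op 2: conn=42 S1=42 S2=60 S3=42 S4=53 blocked=[]
Op 3: conn=25 S1=42 S2=60 S3=42 S4=36 blocked=[]
Op 4: conn=6 S1=42 S2=60 S3=23 S4=36 blocked=[]
Op 5: conn=36 S1=42 S2=60 S3=23 S4=36 blocked=[]
Op 6: conn=27 S1=42 S2=60 S3=23 S4=27 blocked=[]
Op 7: conn=52 S1=42 S2=60 S3=23 S4=27 blocked=[]
Op 8: conn=52 S1=42 S2=79 S3=23 S4=27 blocked=[]
Op 9: conn=74 S1=42 S2=79 S3=23 S4=27 blocked=[]
Op 10: conn=74 S1=42 S2=79 S3=23 S4=33 blocked=[]
Op 11: conn=64 S1=32 S2=79 S3=23 S4=33 blocked=[]
Op 12: conn=64 S1=32 S2=104 S3=23 S4=33 blocked=[]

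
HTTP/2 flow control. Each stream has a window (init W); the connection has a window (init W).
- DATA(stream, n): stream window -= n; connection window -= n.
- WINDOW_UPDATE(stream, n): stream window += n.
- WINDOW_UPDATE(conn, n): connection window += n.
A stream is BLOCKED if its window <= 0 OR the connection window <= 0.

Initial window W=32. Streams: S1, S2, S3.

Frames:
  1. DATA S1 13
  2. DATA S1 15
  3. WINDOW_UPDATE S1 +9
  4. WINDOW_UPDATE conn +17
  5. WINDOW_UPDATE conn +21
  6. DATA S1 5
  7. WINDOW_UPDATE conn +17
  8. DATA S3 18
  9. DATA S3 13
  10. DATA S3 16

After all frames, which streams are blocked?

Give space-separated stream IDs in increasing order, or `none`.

Answer: S3

Derivation:
Op 1: conn=19 S1=19 S2=32 S3=32 blocked=[]
Op 2: conn=4 S1=4 S2=32 S3=32 blocked=[]
Op 3: conn=4 S1=13 S2=32 S3=32 blocked=[]
Op 4: conn=21 S1=13 S2=32 S3=32 blocked=[]
Op 5: conn=42 S1=13 S2=32 S3=32 blocked=[]
Op 6: conn=37 S1=8 S2=32 S3=32 blocked=[]
Op 7: conn=54 S1=8 S2=32 S3=32 blocked=[]
Op 8: conn=36 S1=8 S2=32 S3=14 blocked=[]
Op 9: conn=23 S1=8 S2=32 S3=1 blocked=[]
Op 10: conn=7 S1=8 S2=32 S3=-15 blocked=[3]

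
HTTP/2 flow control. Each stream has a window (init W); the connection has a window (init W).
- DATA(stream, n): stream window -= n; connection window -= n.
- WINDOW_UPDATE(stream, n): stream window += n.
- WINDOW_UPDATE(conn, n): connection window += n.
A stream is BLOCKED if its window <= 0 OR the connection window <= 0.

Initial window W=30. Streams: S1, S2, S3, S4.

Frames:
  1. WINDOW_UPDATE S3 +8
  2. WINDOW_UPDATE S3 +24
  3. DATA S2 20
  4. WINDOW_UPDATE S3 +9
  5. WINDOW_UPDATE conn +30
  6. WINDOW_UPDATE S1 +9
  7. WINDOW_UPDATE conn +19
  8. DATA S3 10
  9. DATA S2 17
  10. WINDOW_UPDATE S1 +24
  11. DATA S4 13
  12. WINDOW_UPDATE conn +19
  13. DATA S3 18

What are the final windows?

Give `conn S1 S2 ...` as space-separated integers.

Op 1: conn=30 S1=30 S2=30 S3=38 S4=30 blocked=[]
Op 2: conn=30 S1=30 S2=30 S3=62 S4=30 blocked=[]
Op 3: conn=10 S1=30 S2=10 S3=62 S4=30 blocked=[]
Op 4: conn=10 S1=30 S2=10 S3=71 S4=30 blocked=[]
Op 5: conn=40 S1=30 S2=10 S3=71 S4=30 blocked=[]
Op 6: conn=40 S1=39 S2=10 S3=71 S4=30 blocked=[]
Op 7: conn=59 S1=39 S2=10 S3=71 S4=30 blocked=[]
Op 8: conn=49 S1=39 S2=10 S3=61 S4=30 blocked=[]
Op 9: conn=32 S1=39 S2=-7 S3=61 S4=30 blocked=[2]
Op 10: conn=32 S1=63 S2=-7 S3=61 S4=30 blocked=[2]
Op 11: conn=19 S1=63 S2=-7 S3=61 S4=17 blocked=[2]
Op 12: conn=38 S1=63 S2=-7 S3=61 S4=17 blocked=[2]
Op 13: conn=20 S1=63 S2=-7 S3=43 S4=17 blocked=[2]

Answer: 20 63 -7 43 17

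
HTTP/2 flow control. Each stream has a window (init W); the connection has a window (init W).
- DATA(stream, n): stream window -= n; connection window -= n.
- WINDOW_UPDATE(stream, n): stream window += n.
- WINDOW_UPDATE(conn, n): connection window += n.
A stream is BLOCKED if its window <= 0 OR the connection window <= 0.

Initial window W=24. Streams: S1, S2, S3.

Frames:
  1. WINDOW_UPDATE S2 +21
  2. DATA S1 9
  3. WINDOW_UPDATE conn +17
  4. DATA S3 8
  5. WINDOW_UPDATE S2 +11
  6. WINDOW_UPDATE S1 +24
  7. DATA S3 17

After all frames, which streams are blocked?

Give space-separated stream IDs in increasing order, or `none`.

Answer: S3

Derivation:
Op 1: conn=24 S1=24 S2=45 S3=24 blocked=[]
Op 2: conn=15 S1=15 S2=45 S3=24 blocked=[]
Op 3: conn=32 S1=15 S2=45 S3=24 blocked=[]
Op 4: conn=24 S1=15 S2=45 S3=16 blocked=[]
Op 5: conn=24 S1=15 S2=56 S3=16 blocked=[]
Op 6: conn=24 S1=39 S2=56 S3=16 blocked=[]
Op 7: conn=7 S1=39 S2=56 S3=-1 blocked=[3]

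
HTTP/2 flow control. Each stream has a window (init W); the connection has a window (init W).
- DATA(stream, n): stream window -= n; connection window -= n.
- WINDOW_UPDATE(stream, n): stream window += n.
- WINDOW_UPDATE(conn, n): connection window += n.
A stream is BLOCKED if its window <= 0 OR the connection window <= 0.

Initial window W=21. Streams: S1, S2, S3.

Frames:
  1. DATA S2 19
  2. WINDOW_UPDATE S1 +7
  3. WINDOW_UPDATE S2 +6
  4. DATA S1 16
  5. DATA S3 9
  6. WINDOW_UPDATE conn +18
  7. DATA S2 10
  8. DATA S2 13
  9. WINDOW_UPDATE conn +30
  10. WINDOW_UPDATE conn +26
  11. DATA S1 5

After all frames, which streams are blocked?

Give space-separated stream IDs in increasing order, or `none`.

Answer: S2

Derivation:
Op 1: conn=2 S1=21 S2=2 S3=21 blocked=[]
Op 2: conn=2 S1=28 S2=2 S3=21 blocked=[]
Op 3: conn=2 S1=28 S2=8 S3=21 blocked=[]
Op 4: conn=-14 S1=12 S2=8 S3=21 blocked=[1, 2, 3]
Op 5: conn=-23 S1=12 S2=8 S3=12 blocked=[1, 2, 3]
Op 6: conn=-5 S1=12 S2=8 S3=12 blocked=[1, 2, 3]
Op 7: conn=-15 S1=12 S2=-2 S3=12 blocked=[1, 2, 3]
Op 8: conn=-28 S1=12 S2=-15 S3=12 blocked=[1, 2, 3]
Op 9: conn=2 S1=12 S2=-15 S3=12 blocked=[2]
Op 10: conn=28 S1=12 S2=-15 S3=12 blocked=[2]
Op 11: conn=23 S1=7 S2=-15 S3=12 blocked=[2]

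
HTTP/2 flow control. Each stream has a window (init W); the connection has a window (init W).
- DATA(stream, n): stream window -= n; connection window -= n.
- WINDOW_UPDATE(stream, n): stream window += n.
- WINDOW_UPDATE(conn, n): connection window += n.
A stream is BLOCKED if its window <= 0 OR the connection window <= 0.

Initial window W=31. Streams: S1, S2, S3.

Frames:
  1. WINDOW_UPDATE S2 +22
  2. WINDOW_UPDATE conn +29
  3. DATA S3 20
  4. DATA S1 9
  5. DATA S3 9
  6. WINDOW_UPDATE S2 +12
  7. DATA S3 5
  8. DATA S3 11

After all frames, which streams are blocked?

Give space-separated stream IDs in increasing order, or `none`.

Answer: S3

Derivation:
Op 1: conn=31 S1=31 S2=53 S3=31 blocked=[]
Op 2: conn=60 S1=31 S2=53 S3=31 blocked=[]
Op 3: conn=40 S1=31 S2=53 S3=11 blocked=[]
Op 4: conn=31 S1=22 S2=53 S3=11 blocked=[]
Op 5: conn=22 S1=22 S2=53 S3=2 blocked=[]
Op 6: conn=22 S1=22 S2=65 S3=2 blocked=[]
Op 7: conn=17 S1=22 S2=65 S3=-3 blocked=[3]
Op 8: conn=6 S1=22 S2=65 S3=-14 blocked=[3]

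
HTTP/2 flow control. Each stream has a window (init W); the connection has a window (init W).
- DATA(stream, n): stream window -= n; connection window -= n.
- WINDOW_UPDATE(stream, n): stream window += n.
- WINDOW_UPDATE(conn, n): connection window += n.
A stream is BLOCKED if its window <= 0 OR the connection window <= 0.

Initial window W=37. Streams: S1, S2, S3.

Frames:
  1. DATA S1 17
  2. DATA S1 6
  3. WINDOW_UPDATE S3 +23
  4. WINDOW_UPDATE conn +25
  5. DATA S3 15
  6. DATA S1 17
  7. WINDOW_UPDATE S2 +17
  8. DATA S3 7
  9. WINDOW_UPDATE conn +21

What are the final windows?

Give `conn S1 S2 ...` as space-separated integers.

Op 1: conn=20 S1=20 S2=37 S3=37 blocked=[]
Op 2: conn=14 S1=14 S2=37 S3=37 blocked=[]
Op 3: conn=14 S1=14 S2=37 S3=60 blocked=[]
Op 4: conn=39 S1=14 S2=37 S3=60 blocked=[]
Op 5: conn=24 S1=14 S2=37 S3=45 blocked=[]
Op 6: conn=7 S1=-3 S2=37 S3=45 blocked=[1]
Op 7: conn=7 S1=-3 S2=54 S3=45 blocked=[1]
Op 8: conn=0 S1=-3 S2=54 S3=38 blocked=[1, 2, 3]
Op 9: conn=21 S1=-3 S2=54 S3=38 blocked=[1]

Answer: 21 -3 54 38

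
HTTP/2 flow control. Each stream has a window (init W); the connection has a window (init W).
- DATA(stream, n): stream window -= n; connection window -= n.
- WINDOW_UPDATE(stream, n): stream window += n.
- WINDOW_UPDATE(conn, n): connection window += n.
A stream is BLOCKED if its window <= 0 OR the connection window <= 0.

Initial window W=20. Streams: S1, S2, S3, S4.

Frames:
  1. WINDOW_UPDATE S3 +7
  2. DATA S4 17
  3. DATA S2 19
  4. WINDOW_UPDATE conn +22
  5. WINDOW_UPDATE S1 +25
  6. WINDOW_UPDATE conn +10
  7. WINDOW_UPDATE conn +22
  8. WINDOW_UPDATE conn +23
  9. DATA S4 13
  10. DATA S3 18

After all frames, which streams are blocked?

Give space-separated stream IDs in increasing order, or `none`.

Answer: S4

Derivation:
Op 1: conn=20 S1=20 S2=20 S3=27 S4=20 blocked=[]
Op 2: conn=3 S1=20 S2=20 S3=27 S4=3 blocked=[]
Op 3: conn=-16 S1=20 S2=1 S3=27 S4=3 blocked=[1, 2, 3, 4]
Op 4: conn=6 S1=20 S2=1 S3=27 S4=3 blocked=[]
Op 5: conn=6 S1=45 S2=1 S3=27 S4=3 blocked=[]
Op 6: conn=16 S1=45 S2=1 S3=27 S4=3 blocked=[]
Op 7: conn=38 S1=45 S2=1 S3=27 S4=3 blocked=[]
Op 8: conn=61 S1=45 S2=1 S3=27 S4=3 blocked=[]
Op 9: conn=48 S1=45 S2=1 S3=27 S4=-10 blocked=[4]
Op 10: conn=30 S1=45 S2=1 S3=9 S4=-10 blocked=[4]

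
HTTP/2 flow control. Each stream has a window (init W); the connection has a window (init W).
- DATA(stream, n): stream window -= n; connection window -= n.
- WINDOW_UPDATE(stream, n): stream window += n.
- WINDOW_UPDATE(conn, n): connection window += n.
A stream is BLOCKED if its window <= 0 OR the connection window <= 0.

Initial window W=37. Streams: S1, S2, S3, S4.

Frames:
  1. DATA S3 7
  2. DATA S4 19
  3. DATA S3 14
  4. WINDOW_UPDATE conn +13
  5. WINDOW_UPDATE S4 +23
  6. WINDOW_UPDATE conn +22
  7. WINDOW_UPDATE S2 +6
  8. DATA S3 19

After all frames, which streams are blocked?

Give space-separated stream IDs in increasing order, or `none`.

Answer: S3

Derivation:
Op 1: conn=30 S1=37 S2=37 S3=30 S4=37 blocked=[]
Op 2: conn=11 S1=37 S2=37 S3=30 S4=18 blocked=[]
Op 3: conn=-3 S1=37 S2=37 S3=16 S4=18 blocked=[1, 2, 3, 4]
Op 4: conn=10 S1=37 S2=37 S3=16 S4=18 blocked=[]
Op 5: conn=10 S1=37 S2=37 S3=16 S4=41 blocked=[]
Op 6: conn=32 S1=37 S2=37 S3=16 S4=41 blocked=[]
Op 7: conn=32 S1=37 S2=43 S3=16 S4=41 blocked=[]
Op 8: conn=13 S1=37 S2=43 S3=-3 S4=41 blocked=[3]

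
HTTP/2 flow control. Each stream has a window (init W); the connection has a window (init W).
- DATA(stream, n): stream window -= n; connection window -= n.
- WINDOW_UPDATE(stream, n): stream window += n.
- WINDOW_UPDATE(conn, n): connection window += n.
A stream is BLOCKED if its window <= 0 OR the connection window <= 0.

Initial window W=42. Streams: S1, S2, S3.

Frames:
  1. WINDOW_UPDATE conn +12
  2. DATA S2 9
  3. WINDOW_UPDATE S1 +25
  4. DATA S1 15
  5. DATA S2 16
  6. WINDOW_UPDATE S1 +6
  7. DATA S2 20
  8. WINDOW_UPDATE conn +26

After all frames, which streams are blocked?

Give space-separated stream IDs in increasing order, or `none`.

Answer: S2

Derivation:
Op 1: conn=54 S1=42 S2=42 S3=42 blocked=[]
Op 2: conn=45 S1=42 S2=33 S3=42 blocked=[]
Op 3: conn=45 S1=67 S2=33 S3=42 blocked=[]
Op 4: conn=30 S1=52 S2=33 S3=42 blocked=[]
Op 5: conn=14 S1=52 S2=17 S3=42 blocked=[]
Op 6: conn=14 S1=58 S2=17 S3=42 blocked=[]
Op 7: conn=-6 S1=58 S2=-3 S3=42 blocked=[1, 2, 3]
Op 8: conn=20 S1=58 S2=-3 S3=42 blocked=[2]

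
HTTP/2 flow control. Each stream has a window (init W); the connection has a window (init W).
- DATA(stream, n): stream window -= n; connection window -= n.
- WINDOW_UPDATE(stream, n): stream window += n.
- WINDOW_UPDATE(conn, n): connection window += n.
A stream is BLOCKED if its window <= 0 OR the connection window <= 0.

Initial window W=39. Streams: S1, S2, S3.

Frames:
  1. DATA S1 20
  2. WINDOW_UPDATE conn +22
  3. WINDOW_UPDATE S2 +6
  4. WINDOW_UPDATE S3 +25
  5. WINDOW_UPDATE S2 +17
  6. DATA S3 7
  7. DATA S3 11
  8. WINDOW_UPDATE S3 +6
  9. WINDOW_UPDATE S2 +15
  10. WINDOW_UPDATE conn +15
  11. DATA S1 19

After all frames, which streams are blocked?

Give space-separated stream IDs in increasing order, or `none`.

Op 1: conn=19 S1=19 S2=39 S3=39 blocked=[]
Op 2: conn=41 S1=19 S2=39 S3=39 blocked=[]
Op 3: conn=41 S1=19 S2=45 S3=39 blocked=[]
Op 4: conn=41 S1=19 S2=45 S3=64 blocked=[]
Op 5: conn=41 S1=19 S2=62 S3=64 blocked=[]
Op 6: conn=34 S1=19 S2=62 S3=57 blocked=[]
Op 7: conn=23 S1=19 S2=62 S3=46 blocked=[]
Op 8: conn=23 S1=19 S2=62 S3=52 blocked=[]
Op 9: conn=23 S1=19 S2=77 S3=52 blocked=[]
Op 10: conn=38 S1=19 S2=77 S3=52 blocked=[]
Op 11: conn=19 S1=0 S2=77 S3=52 blocked=[1]

Answer: S1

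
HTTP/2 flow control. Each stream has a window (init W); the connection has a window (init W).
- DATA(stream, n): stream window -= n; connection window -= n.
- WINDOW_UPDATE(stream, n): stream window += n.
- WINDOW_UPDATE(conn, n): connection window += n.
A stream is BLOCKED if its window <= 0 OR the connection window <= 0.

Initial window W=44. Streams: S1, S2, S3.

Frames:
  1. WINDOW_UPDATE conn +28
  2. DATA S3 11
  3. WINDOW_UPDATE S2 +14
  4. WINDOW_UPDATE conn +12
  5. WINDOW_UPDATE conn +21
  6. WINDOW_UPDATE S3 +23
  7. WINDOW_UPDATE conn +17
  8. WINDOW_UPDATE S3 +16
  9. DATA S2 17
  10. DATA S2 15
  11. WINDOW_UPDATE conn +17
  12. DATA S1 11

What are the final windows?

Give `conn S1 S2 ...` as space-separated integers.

Op 1: conn=72 S1=44 S2=44 S3=44 blocked=[]
Op 2: conn=61 S1=44 S2=44 S3=33 blocked=[]
Op 3: conn=61 S1=44 S2=58 S3=33 blocked=[]
Op 4: conn=73 S1=44 S2=58 S3=33 blocked=[]
Op 5: conn=94 S1=44 S2=58 S3=33 blocked=[]
Op 6: conn=94 S1=44 S2=58 S3=56 blocked=[]
Op 7: conn=111 S1=44 S2=58 S3=56 blocked=[]
Op 8: conn=111 S1=44 S2=58 S3=72 blocked=[]
Op 9: conn=94 S1=44 S2=41 S3=72 blocked=[]
Op 10: conn=79 S1=44 S2=26 S3=72 blocked=[]
Op 11: conn=96 S1=44 S2=26 S3=72 blocked=[]
Op 12: conn=85 S1=33 S2=26 S3=72 blocked=[]

Answer: 85 33 26 72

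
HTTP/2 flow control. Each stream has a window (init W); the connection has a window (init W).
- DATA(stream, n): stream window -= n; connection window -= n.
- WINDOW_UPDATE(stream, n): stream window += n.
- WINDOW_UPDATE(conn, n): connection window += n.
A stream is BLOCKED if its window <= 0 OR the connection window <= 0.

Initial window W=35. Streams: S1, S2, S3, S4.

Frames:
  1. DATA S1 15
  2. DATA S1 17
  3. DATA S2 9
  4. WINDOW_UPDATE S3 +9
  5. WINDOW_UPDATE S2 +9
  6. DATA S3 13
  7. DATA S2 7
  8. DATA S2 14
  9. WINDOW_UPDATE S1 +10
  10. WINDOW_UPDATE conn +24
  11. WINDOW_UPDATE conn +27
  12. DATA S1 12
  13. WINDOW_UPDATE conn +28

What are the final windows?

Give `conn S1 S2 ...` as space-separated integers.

Answer: 27 1 14 31 35

Derivation:
Op 1: conn=20 S1=20 S2=35 S3=35 S4=35 blocked=[]
Op 2: conn=3 S1=3 S2=35 S3=35 S4=35 blocked=[]
Op 3: conn=-6 S1=3 S2=26 S3=35 S4=35 blocked=[1, 2, 3, 4]
Op 4: conn=-6 S1=3 S2=26 S3=44 S4=35 blocked=[1, 2, 3, 4]
Op 5: conn=-6 S1=3 S2=35 S3=44 S4=35 blocked=[1, 2, 3, 4]
Op 6: conn=-19 S1=3 S2=35 S3=31 S4=35 blocked=[1, 2, 3, 4]
Op 7: conn=-26 S1=3 S2=28 S3=31 S4=35 blocked=[1, 2, 3, 4]
Op 8: conn=-40 S1=3 S2=14 S3=31 S4=35 blocked=[1, 2, 3, 4]
Op 9: conn=-40 S1=13 S2=14 S3=31 S4=35 blocked=[1, 2, 3, 4]
Op 10: conn=-16 S1=13 S2=14 S3=31 S4=35 blocked=[1, 2, 3, 4]
Op 11: conn=11 S1=13 S2=14 S3=31 S4=35 blocked=[]
Op 12: conn=-1 S1=1 S2=14 S3=31 S4=35 blocked=[1, 2, 3, 4]
Op 13: conn=27 S1=1 S2=14 S3=31 S4=35 blocked=[]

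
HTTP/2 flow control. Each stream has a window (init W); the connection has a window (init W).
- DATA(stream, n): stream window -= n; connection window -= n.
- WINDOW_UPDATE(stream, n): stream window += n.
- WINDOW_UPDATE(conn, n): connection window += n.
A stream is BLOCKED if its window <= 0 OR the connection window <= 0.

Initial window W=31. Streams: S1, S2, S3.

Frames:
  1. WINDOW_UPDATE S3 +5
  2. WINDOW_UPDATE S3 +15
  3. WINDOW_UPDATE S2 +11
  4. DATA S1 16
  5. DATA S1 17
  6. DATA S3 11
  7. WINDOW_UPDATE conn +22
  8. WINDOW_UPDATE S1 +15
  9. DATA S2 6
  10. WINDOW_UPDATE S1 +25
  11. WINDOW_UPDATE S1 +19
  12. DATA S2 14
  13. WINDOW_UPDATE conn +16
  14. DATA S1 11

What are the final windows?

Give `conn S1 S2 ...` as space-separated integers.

Op 1: conn=31 S1=31 S2=31 S3=36 blocked=[]
Op 2: conn=31 S1=31 S2=31 S3=51 blocked=[]
Op 3: conn=31 S1=31 S2=42 S3=51 blocked=[]
Op 4: conn=15 S1=15 S2=42 S3=51 blocked=[]
Op 5: conn=-2 S1=-2 S2=42 S3=51 blocked=[1, 2, 3]
Op 6: conn=-13 S1=-2 S2=42 S3=40 blocked=[1, 2, 3]
Op 7: conn=9 S1=-2 S2=42 S3=40 blocked=[1]
Op 8: conn=9 S1=13 S2=42 S3=40 blocked=[]
Op 9: conn=3 S1=13 S2=36 S3=40 blocked=[]
Op 10: conn=3 S1=38 S2=36 S3=40 blocked=[]
Op 11: conn=3 S1=57 S2=36 S3=40 blocked=[]
Op 12: conn=-11 S1=57 S2=22 S3=40 blocked=[1, 2, 3]
Op 13: conn=5 S1=57 S2=22 S3=40 blocked=[]
Op 14: conn=-6 S1=46 S2=22 S3=40 blocked=[1, 2, 3]

Answer: -6 46 22 40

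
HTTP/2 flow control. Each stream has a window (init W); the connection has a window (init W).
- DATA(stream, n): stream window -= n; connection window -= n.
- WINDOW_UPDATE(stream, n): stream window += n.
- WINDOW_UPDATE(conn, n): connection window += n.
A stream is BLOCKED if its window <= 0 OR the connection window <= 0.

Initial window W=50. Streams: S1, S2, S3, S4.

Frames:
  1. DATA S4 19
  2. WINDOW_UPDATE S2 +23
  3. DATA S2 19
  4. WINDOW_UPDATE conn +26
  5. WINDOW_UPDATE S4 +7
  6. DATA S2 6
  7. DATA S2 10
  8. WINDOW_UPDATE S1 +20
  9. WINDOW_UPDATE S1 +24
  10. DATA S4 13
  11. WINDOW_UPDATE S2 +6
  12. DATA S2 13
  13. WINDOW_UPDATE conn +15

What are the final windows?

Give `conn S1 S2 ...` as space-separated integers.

Answer: 11 94 31 50 25

Derivation:
Op 1: conn=31 S1=50 S2=50 S3=50 S4=31 blocked=[]
Op 2: conn=31 S1=50 S2=73 S3=50 S4=31 blocked=[]
Op 3: conn=12 S1=50 S2=54 S3=50 S4=31 blocked=[]
Op 4: conn=38 S1=50 S2=54 S3=50 S4=31 blocked=[]
Op 5: conn=38 S1=50 S2=54 S3=50 S4=38 blocked=[]
Op 6: conn=32 S1=50 S2=48 S3=50 S4=38 blocked=[]
Op 7: conn=22 S1=50 S2=38 S3=50 S4=38 blocked=[]
Op 8: conn=22 S1=70 S2=38 S3=50 S4=38 blocked=[]
Op 9: conn=22 S1=94 S2=38 S3=50 S4=38 blocked=[]
Op 10: conn=9 S1=94 S2=38 S3=50 S4=25 blocked=[]
Op 11: conn=9 S1=94 S2=44 S3=50 S4=25 blocked=[]
Op 12: conn=-4 S1=94 S2=31 S3=50 S4=25 blocked=[1, 2, 3, 4]
Op 13: conn=11 S1=94 S2=31 S3=50 S4=25 blocked=[]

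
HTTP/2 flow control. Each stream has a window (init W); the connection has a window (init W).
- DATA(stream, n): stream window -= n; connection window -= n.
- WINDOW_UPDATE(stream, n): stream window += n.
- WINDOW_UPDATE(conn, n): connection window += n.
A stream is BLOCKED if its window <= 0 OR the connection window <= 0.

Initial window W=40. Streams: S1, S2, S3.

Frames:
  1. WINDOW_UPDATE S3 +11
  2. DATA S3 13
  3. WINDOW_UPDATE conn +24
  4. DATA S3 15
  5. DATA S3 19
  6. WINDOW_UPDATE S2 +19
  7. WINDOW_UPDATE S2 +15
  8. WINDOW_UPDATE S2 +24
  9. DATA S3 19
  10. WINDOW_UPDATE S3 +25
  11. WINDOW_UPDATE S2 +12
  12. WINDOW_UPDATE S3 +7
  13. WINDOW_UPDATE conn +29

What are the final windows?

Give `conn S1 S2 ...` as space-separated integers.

Answer: 27 40 110 17

Derivation:
Op 1: conn=40 S1=40 S2=40 S3=51 blocked=[]
Op 2: conn=27 S1=40 S2=40 S3=38 blocked=[]
Op 3: conn=51 S1=40 S2=40 S3=38 blocked=[]
Op 4: conn=36 S1=40 S2=40 S3=23 blocked=[]
Op 5: conn=17 S1=40 S2=40 S3=4 blocked=[]
Op 6: conn=17 S1=40 S2=59 S3=4 blocked=[]
Op 7: conn=17 S1=40 S2=74 S3=4 blocked=[]
Op 8: conn=17 S1=40 S2=98 S3=4 blocked=[]
Op 9: conn=-2 S1=40 S2=98 S3=-15 blocked=[1, 2, 3]
Op 10: conn=-2 S1=40 S2=98 S3=10 blocked=[1, 2, 3]
Op 11: conn=-2 S1=40 S2=110 S3=10 blocked=[1, 2, 3]
Op 12: conn=-2 S1=40 S2=110 S3=17 blocked=[1, 2, 3]
Op 13: conn=27 S1=40 S2=110 S3=17 blocked=[]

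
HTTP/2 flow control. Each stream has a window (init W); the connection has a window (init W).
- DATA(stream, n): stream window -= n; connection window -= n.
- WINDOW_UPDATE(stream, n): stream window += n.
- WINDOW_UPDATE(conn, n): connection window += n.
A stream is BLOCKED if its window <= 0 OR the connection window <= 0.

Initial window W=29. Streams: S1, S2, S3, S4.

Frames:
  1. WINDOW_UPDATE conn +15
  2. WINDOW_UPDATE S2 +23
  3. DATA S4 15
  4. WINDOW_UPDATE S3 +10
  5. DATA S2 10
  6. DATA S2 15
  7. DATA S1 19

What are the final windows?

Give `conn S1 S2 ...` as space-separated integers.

Op 1: conn=44 S1=29 S2=29 S3=29 S4=29 blocked=[]
Op 2: conn=44 S1=29 S2=52 S3=29 S4=29 blocked=[]
Op 3: conn=29 S1=29 S2=52 S3=29 S4=14 blocked=[]
Op 4: conn=29 S1=29 S2=52 S3=39 S4=14 blocked=[]
Op 5: conn=19 S1=29 S2=42 S3=39 S4=14 blocked=[]
Op 6: conn=4 S1=29 S2=27 S3=39 S4=14 blocked=[]
Op 7: conn=-15 S1=10 S2=27 S3=39 S4=14 blocked=[1, 2, 3, 4]

Answer: -15 10 27 39 14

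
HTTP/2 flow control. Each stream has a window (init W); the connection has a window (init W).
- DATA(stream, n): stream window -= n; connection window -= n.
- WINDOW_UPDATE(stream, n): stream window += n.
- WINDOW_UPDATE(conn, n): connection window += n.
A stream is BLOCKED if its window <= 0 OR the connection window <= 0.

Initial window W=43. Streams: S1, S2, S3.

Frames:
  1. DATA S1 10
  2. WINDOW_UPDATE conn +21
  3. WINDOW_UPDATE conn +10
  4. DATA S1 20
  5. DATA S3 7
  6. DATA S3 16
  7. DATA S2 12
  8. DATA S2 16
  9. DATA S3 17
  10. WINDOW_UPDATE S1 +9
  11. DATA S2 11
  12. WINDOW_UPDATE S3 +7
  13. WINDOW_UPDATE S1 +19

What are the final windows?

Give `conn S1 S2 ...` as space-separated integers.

Op 1: conn=33 S1=33 S2=43 S3=43 blocked=[]
Op 2: conn=54 S1=33 S2=43 S3=43 blocked=[]
Op 3: conn=64 S1=33 S2=43 S3=43 blocked=[]
Op 4: conn=44 S1=13 S2=43 S3=43 blocked=[]
Op 5: conn=37 S1=13 S2=43 S3=36 blocked=[]
Op 6: conn=21 S1=13 S2=43 S3=20 blocked=[]
Op 7: conn=9 S1=13 S2=31 S3=20 blocked=[]
Op 8: conn=-7 S1=13 S2=15 S3=20 blocked=[1, 2, 3]
Op 9: conn=-24 S1=13 S2=15 S3=3 blocked=[1, 2, 3]
Op 10: conn=-24 S1=22 S2=15 S3=3 blocked=[1, 2, 3]
Op 11: conn=-35 S1=22 S2=4 S3=3 blocked=[1, 2, 3]
Op 12: conn=-35 S1=22 S2=4 S3=10 blocked=[1, 2, 3]
Op 13: conn=-35 S1=41 S2=4 S3=10 blocked=[1, 2, 3]

Answer: -35 41 4 10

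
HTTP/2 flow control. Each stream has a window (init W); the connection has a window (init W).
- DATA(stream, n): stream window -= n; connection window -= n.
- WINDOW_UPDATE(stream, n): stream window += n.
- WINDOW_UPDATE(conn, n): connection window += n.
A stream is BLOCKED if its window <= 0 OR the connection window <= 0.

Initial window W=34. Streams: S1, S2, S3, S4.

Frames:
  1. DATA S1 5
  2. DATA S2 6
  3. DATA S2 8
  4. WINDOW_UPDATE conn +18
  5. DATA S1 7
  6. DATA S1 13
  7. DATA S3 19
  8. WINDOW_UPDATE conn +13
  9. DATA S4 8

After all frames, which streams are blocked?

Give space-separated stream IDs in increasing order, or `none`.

Answer: S1 S2 S3 S4

Derivation:
Op 1: conn=29 S1=29 S2=34 S3=34 S4=34 blocked=[]
Op 2: conn=23 S1=29 S2=28 S3=34 S4=34 blocked=[]
Op 3: conn=15 S1=29 S2=20 S3=34 S4=34 blocked=[]
Op 4: conn=33 S1=29 S2=20 S3=34 S4=34 blocked=[]
Op 5: conn=26 S1=22 S2=20 S3=34 S4=34 blocked=[]
Op 6: conn=13 S1=9 S2=20 S3=34 S4=34 blocked=[]
Op 7: conn=-6 S1=9 S2=20 S3=15 S4=34 blocked=[1, 2, 3, 4]
Op 8: conn=7 S1=9 S2=20 S3=15 S4=34 blocked=[]
Op 9: conn=-1 S1=9 S2=20 S3=15 S4=26 blocked=[1, 2, 3, 4]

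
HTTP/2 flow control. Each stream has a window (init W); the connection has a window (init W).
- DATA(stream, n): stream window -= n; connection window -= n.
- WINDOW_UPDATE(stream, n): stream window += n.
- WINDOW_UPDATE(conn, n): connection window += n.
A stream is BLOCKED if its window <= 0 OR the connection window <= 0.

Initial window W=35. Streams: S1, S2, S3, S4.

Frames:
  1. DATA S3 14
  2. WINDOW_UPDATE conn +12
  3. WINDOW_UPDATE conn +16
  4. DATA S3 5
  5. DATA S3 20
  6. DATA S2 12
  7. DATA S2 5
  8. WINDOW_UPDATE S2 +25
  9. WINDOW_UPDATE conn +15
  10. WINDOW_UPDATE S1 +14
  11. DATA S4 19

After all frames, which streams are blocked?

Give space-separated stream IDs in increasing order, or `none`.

Answer: S3

Derivation:
Op 1: conn=21 S1=35 S2=35 S3=21 S4=35 blocked=[]
Op 2: conn=33 S1=35 S2=35 S3=21 S4=35 blocked=[]
Op 3: conn=49 S1=35 S2=35 S3=21 S4=35 blocked=[]
Op 4: conn=44 S1=35 S2=35 S3=16 S4=35 blocked=[]
Op 5: conn=24 S1=35 S2=35 S3=-4 S4=35 blocked=[3]
Op 6: conn=12 S1=35 S2=23 S3=-4 S4=35 blocked=[3]
Op 7: conn=7 S1=35 S2=18 S3=-4 S4=35 blocked=[3]
Op 8: conn=7 S1=35 S2=43 S3=-4 S4=35 blocked=[3]
Op 9: conn=22 S1=35 S2=43 S3=-4 S4=35 blocked=[3]
Op 10: conn=22 S1=49 S2=43 S3=-4 S4=35 blocked=[3]
Op 11: conn=3 S1=49 S2=43 S3=-4 S4=16 blocked=[3]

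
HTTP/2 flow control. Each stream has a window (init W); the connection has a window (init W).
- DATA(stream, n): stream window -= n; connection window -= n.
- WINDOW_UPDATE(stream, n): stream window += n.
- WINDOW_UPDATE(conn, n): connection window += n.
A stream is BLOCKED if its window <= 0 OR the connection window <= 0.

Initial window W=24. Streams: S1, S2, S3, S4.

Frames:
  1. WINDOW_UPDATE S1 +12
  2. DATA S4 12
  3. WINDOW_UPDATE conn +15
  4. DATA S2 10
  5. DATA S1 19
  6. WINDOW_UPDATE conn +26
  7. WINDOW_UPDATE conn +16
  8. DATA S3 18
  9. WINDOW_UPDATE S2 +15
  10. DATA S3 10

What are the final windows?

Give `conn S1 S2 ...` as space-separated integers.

Op 1: conn=24 S1=36 S2=24 S3=24 S4=24 blocked=[]
Op 2: conn=12 S1=36 S2=24 S3=24 S4=12 blocked=[]
Op 3: conn=27 S1=36 S2=24 S3=24 S4=12 blocked=[]
Op 4: conn=17 S1=36 S2=14 S3=24 S4=12 blocked=[]
Op 5: conn=-2 S1=17 S2=14 S3=24 S4=12 blocked=[1, 2, 3, 4]
Op 6: conn=24 S1=17 S2=14 S3=24 S4=12 blocked=[]
Op 7: conn=40 S1=17 S2=14 S3=24 S4=12 blocked=[]
Op 8: conn=22 S1=17 S2=14 S3=6 S4=12 blocked=[]
Op 9: conn=22 S1=17 S2=29 S3=6 S4=12 blocked=[]
Op 10: conn=12 S1=17 S2=29 S3=-4 S4=12 blocked=[3]

Answer: 12 17 29 -4 12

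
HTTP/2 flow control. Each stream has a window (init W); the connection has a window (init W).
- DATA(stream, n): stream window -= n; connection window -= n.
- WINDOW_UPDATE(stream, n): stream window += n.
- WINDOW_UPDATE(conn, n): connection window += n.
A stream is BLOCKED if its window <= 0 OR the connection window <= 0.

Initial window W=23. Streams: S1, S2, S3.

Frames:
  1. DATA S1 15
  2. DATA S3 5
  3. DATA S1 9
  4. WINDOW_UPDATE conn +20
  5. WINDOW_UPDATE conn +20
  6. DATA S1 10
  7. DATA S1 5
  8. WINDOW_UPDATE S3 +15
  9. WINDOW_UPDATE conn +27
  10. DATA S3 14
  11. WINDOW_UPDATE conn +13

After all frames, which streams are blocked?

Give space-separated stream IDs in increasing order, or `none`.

Op 1: conn=8 S1=8 S2=23 S3=23 blocked=[]
Op 2: conn=3 S1=8 S2=23 S3=18 blocked=[]
Op 3: conn=-6 S1=-1 S2=23 S3=18 blocked=[1, 2, 3]
Op 4: conn=14 S1=-1 S2=23 S3=18 blocked=[1]
Op 5: conn=34 S1=-1 S2=23 S3=18 blocked=[1]
Op 6: conn=24 S1=-11 S2=23 S3=18 blocked=[1]
Op 7: conn=19 S1=-16 S2=23 S3=18 blocked=[1]
Op 8: conn=19 S1=-16 S2=23 S3=33 blocked=[1]
Op 9: conn=46 S1=-16 S2=23 S3=33 blocked=[1]
Op 10: conn=32 S1=-16 S2=23 S3=19 blocked=[1]
Op 11: conn=45 S1=-16 S2=23 S3=19 blocked=[1]

Answer: S1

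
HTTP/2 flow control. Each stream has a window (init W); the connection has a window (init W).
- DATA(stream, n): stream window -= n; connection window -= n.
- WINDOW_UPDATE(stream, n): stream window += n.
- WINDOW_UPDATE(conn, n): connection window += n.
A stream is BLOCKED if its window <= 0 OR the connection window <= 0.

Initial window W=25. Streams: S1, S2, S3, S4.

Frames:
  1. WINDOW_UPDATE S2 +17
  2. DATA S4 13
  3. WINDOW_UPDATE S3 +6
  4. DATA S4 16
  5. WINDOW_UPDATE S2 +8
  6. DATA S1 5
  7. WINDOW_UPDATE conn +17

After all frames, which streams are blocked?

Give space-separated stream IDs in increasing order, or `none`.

Answer: S4

Derivation:
Op 1: conn=25 S1=25 S2=42 S3=25 S4=25 blocked=[]
Op 2: conn=12 S1=25 S2=42 S3=25 S4=12 blocked=[]
Op 3: conn=12 S1=25 S2=42 S3=31 S4=12 blocked=[]
Op 4: conn=-4 S1=25 S2=42 S3=31 S4=-4 blocked=[1, 2, 3, 4]
Op 5: conn=-4 S1=25 S2=50 S3=31 S4=-4 blocked=[1, 2, 3, 4]
Op 6: conn=-9 S1=20 S2=50 S3=31 S4=-4 blocked=[1, 2, 3, 4]
Op 7: conn=8 S1=20 S2=50 S3=31 S4=-4 blocked=[4]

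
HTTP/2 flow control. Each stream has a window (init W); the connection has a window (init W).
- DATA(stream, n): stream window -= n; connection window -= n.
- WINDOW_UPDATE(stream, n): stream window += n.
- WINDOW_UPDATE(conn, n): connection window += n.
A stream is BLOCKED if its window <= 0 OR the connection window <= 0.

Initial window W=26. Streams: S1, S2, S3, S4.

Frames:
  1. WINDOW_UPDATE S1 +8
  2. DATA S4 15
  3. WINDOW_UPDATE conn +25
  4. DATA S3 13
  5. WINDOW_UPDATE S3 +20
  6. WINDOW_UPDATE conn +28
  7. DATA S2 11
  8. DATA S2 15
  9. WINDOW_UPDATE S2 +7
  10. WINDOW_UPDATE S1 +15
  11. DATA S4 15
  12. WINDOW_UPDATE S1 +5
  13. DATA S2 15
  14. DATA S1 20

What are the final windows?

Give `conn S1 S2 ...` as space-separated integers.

Answer: -25 34 -8 33 -4

Derivation:
Op 1: conn=26 S1=34 S2=26 S3=26 S4=26 blocked=[]
Op 2: conn=11 S1=34 S2=26 S3=26 S4=11 blocked=[]
Op 3: conn=36 S1=34 S2=26 S3=26 S4=11 blocked=[]
Op 4: conn=23 S1=34 S2=26 S3=13 S4=11 blocked=[]
Op 5: conn=23 S1=34 S2=26 S3=33 S4=11 blocked=[]
Op 6: conn=51 S1=34 S2=26 S3=33 S4=11 blocked=[]
Op 7: conn=40 S1=34 S2=15 S3=33 S4=11 blocked=[]
Op 8: conn=25 S1=34 S2=0 S3=33 S4=11 blocked=[2]
Op 9: conn=25 S1=34 S2=7 S3=33 S4=11 blocked=[]
Op 10: conn=25 S1=49 S2=7 S3=33 S4=11 blocked=[]
Op 11: conn=10 S1=49 S2=7 S3=33 S4=-4 blocked=[4]
Op 12: conn=10 S1=54 S2=7 S3=33 S4=-4 blocked=[4]
Op 13: conn=-5 S1=54 S2=-8 S3=33 S4=-4 blocked=[1, 2, 3, 4]
Op 14: conn=-25 S1=34 S2=-8 S3=33 S4=-4 blocked=[1, 2, 3, 4]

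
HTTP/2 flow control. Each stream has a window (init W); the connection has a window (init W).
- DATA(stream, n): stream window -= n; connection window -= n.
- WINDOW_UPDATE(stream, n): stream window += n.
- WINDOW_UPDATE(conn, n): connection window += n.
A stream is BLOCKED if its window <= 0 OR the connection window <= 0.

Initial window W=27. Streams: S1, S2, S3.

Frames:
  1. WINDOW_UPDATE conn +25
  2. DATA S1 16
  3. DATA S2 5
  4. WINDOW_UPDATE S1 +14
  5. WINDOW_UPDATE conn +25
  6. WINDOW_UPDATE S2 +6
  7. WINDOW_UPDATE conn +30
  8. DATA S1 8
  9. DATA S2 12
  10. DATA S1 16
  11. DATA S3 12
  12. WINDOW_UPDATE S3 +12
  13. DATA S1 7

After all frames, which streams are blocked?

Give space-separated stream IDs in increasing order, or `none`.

Op 1: conn=52 S1=27 S2=27 S3=27 blocked=[]
Op 2: conn=36 S1=11 S2=27 S3=27 blocked=[]
Op 3: conn=31 S1=11 S2=22 S3=27 blocked=[]
Op 4: conn=31 S1=25 S2=22 S3=27 blocked=[]
Op 5: conn=56 S1=25 S2=22 S3=27 blocked=[]
Op 6: conn=56 S1=25 S2=28 S3=27 blocked=[]
Op 7: conn=86 S1=25 S2=28 S3=27 blocked=[]
Op 8: conn=78 S1=17 S2=28 S3=27 blocked=[]
Op 9: conn=66 S1=17 S2=16 S3=27 blocked=[]
Op 10: conn=50 S1=1 S2=16 S3=27 blocked=[]
Op 11: conn=38 S1=1 S2=16 S3=15 blocked=[]
Op 12: conn=38 S1=1 S2=16 S3=27 blocked=[]
Op 13: conn=31 S1=-6 S2=16 S3=27 blocked=[1]

Answer: S1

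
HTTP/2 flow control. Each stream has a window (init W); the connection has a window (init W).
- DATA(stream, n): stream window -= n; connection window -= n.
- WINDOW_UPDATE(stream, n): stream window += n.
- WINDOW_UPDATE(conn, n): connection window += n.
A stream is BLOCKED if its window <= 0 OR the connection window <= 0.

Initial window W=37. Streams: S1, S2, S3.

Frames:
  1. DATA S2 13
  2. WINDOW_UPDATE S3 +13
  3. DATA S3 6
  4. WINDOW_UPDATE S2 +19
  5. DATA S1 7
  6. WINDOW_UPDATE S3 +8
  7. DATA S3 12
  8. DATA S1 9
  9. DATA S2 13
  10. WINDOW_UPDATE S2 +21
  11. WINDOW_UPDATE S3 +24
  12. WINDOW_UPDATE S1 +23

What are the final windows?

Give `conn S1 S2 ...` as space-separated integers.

Op 1: conn=24 S1=37 S2=24 S3=37 blocked=[]
Op 2: conn=24 S1=37 S2=24 S3=50 blocked=[]
Op 3: conn=18 S1=37 S2=24 S3=44 blocked=[]
Op 4: conn=18 S1=37 S2=43 S3=44 blocked=[]
Op 5: conn=11 S1=30 S2=43 S3=44 blocked=[]
Op 6: conn=11 S1=30 S2=43 S3=52 blocked=[]
Op 7: conn=-1 S1=30 S2=43 S3=40 blocked=[1, 2, 3]
Op 8: conn=-10 S1=21 S2=43 S3=40 blocked=[1, 2, 3]
Op 9: conn=-23 S1=21 S2=30 S3=40 blocked=[1, 2, 3]
Op 10: conn=-23 S1=21 S2=51 S3=40 blocked=[1, 2, 3]
Op 11: conn=-23 S1=21 S2=51 S3=64 blocked=[1, 2, 3]
Op 12: conn=-23 S1=44 S2=51 S3=64 blocked=[1, 2, 3]

Answer: -23 44 51 64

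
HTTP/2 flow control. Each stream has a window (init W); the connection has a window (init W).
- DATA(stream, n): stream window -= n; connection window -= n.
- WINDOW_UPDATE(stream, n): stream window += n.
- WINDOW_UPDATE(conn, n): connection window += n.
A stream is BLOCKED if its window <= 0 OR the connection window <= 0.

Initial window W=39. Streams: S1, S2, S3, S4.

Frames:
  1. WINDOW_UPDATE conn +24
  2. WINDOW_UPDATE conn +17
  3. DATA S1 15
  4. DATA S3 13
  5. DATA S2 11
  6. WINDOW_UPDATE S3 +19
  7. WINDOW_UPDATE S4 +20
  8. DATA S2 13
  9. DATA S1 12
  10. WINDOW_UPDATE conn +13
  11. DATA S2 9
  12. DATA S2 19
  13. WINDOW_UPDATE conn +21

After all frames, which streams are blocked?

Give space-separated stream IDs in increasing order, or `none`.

Answer: S2

Derivation:
Op 1: conn=63 S1=39 S2=39 S3=39 S4=39 blocked=[]
Op 2: conn=80 S1=39 S2=39 S3=39 S4=39 blocked=[]
Op 3: conn=65 S1=24 S2=39 S3=39 S4=39 blocked=[]
Op 4: conn=52 S1=24 S2=39 S3=26 S4=39 blocked=[]
Op 5: conn=41 S1=24 S2=28 S3=26 S4=39 blocked=[]
Op 6: conn=41 S1=24 S2=28 S3=45 S4=39 blocked=[]
Op 7: conn=41 S1=24 S2=28 S3=45 S4=59 blocked=[]
Op 8: conn=28 S1=24 S2=15 S3=45 S4=59 blocked=[]
Op 9: conn=16 S1=12 S2=15 S3=45 S4=59 blocked=[]
Op 10: conn=29 S1=12 S2=15 S3=45 S4=59 blocked=[]
Op 11: conn=20 S1=12 S2=6 S3=45 S4=59 blocked=[]
Op 12: conn=1 S1=12 S2=-13 S3=45 S4=59 blocked=[2]
Op 13: conn=22 S1=12 S2=-13 S3=45 S4=59 blocked=[2]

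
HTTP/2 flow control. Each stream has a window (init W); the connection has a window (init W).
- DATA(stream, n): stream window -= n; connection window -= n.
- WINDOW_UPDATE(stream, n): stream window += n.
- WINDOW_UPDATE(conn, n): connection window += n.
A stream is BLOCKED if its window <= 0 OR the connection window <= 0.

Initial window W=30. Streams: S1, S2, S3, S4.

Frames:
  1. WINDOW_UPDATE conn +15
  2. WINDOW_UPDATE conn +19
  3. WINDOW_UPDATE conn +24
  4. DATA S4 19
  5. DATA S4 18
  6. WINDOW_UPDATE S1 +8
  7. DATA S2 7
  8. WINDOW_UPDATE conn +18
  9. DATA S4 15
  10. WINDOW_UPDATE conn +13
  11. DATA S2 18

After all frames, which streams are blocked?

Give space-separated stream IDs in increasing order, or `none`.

Op 1: conn=45 S1=30 S2=30 S3=30 S4=30 blocked=[]
Op 2: conn=64 S1=30 S2=30 S3=30 S4=30 blocked=[]
Op 3: conn=88 S1=30 S2=30 S3=30 S4=30 blocked=[]
Op 4: conn=69 S1=30 S2=30 S3=30 S4=11 blocked=[]
Op 5: conn=51 S1=30 S2=30 S3=30 S4=-7 blocked=[4]
Op 6: conn=51 S1=38 S2=30 S3=30 S4=-7 blocked=[4]
Op 7: conn=44 S1=38 S2=23 S3=30 S4=-7 blocked=[4]
Op 8: conn=62 S1=38 S2=23 S3=30 S4=-7 blocked=[4]
Op 9: conn=47 S1=38 S2=23 S3=30 S4=-22 blocked=[4]
Op 10: conn=60 S1=38 S2=23 S3=30 S4=-22 blocked=[4]
Op 11: conn=42 S1=38 S2=5 S3=30 S4=-22 blocked=[4]

Answer: S4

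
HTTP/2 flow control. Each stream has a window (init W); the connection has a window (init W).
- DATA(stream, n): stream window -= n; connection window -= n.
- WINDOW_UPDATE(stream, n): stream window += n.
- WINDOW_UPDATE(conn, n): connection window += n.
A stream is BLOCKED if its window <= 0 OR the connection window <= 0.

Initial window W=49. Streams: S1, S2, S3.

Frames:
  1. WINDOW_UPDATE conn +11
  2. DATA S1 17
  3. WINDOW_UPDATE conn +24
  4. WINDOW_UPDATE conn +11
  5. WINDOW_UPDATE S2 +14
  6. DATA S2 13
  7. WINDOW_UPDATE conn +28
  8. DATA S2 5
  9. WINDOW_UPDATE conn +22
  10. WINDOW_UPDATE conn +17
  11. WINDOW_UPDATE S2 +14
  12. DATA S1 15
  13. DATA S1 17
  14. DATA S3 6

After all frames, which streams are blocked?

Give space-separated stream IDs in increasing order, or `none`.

Answer: S1

Derivation:
Op 1: conn=60 S1=49 S2=49 S3=49 blocked=[]
Op 2: conn=43 S1=32 S2=49 S3=49 blocked=[]
Op 3: conn=67 S1=32 S2=49 S3=49 blocked=[]
Op 4: conn=78 S1=32 S2=49 S3=49 blocked=[]
Op 5: conn=78 S1=32 S2=63 S3=49 blocked=[]
Op 6: conn=65 S1=32 S2=50 S3=49 blocked=[]
Op 7: conn=93 S1=32 S2=50 S3=49 blocked=[]
Op 8: conn=88 S1=32 S2=45 S3=49 blocked=[]
Op 9: conn=110 S1=32 S2=45 S3=49 blocked=[]
Op 10: conn=127 S1=32 S2=45 S3=49 blocked=[]
Op 11: conn=127 S1=32 S2=59 S3=49 blocked=[]
Op 12: conn=112 S1=17 S2=59 S3=49 blocked=[]
Op 13: conn=95 S1=0 S2=59 S3=49 blocked=[1]
Op 14: conn=89 S1=0 S2=59 S3=43 blocked=[1]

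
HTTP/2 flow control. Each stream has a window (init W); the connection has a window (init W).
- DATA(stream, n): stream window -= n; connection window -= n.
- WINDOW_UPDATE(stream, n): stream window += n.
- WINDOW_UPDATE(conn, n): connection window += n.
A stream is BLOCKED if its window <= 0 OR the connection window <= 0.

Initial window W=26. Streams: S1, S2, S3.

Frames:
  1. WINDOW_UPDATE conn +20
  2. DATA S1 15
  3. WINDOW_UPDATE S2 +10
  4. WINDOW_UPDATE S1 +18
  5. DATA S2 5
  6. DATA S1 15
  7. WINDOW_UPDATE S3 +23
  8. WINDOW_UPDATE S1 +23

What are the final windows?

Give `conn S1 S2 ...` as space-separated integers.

Op 1: conn=46 S1=26 S2=26 S3=26 blocked=[]
Op 2: conn=31 S1=11 S2=26 S3=26 blocked=[]
Op 3: conn=31 S1=11 S2=36 S3=26 blocked=[]
Op 4: conn=31 S1=29 S2=36 S3=26 blocked=[]
Op 5: conn=26 S1=29 S2=31 S3=26 blocked=[]
Op 6: conn=11 S1=14 S2=31 S3=26 blocked=[]
Op 7: conn=11 S1=14 S2=31 S3=49 blocked=[]
Op 8: conn=11 S1=37 S2=31 S3=49 blocked=[]

Answer: 11 37 31 49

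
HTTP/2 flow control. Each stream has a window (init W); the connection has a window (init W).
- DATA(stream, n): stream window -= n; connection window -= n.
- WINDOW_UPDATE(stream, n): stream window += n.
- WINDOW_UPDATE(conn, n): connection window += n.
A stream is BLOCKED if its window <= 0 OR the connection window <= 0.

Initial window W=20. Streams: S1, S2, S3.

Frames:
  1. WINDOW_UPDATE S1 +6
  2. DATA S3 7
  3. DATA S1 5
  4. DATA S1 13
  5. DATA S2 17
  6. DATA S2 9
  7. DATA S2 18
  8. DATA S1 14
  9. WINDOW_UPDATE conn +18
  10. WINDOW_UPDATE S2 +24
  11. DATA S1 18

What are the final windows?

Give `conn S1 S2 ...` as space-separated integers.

Op 1: conn=20 S1=26 S2=20 S3=20 blocked=[]
Op 2: conn=13 S1=26 S2=20 S3=13 blocked=[]
Op 3: conn=8 S1=21 S2=20 S3=13 blocked=[]
Op 4: conn=-5 S1=8 S2=20 S3=13 blocked=[1, 2, 3]
Op 5: conn=-22 S1=8 S2=3 S3=13 blocked=[1, 2, 3]
Op 6: conn=-31 S1=8 S2=-6 S3=13 blocked=[1, 2, 3]
Op 7: conn=-49 S1=8 S2=-24 S3=13 blocked=[1, 2, 3]
Op 8: conn=-63 S1=-6 S2=-24 S3=13 blocked=[1, 2, 3]
Op 9: conn=-45 S1=-6 S2=-24 S3=13 blocked=[1, 2, 3]
Op 10: conn=-45 S1=-6 S2=0 S3=13 blocked=[1, 2, 3]
Op 11: conn=-63 S1=-24 S2=0 S3=13 blocked=[1, 2, 3]

Answer: -63 -24 0 13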